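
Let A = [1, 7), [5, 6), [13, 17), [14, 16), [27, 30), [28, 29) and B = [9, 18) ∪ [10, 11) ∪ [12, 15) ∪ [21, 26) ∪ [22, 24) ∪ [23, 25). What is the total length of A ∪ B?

A, merged: [1, 7), [13, 17), [27, 30).
B, merged: [9, 18), [21, 26).
A ∪ B = [1, 7), [9, 18), [21, 26), [27, 30).
Total: 6 + 9 + 5 + 3 = 23.

23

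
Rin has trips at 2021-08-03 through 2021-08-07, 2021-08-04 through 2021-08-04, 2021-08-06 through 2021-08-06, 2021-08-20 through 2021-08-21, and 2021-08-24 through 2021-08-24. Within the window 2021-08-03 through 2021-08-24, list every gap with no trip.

2021-08-08 through 2021-08-19, 2021-08-22 through 2021-08-23

Covered (merged): 2021-08-03 through 2021-08-07, 2021-08-20 through 2021-08-21, 2021-08-24 through 2021-08-24.
Gaps within 2021-08-03 through 2021-08-24: 2021-08-08 through 2021-08-19, 2021-08-22 through 2021-08-23.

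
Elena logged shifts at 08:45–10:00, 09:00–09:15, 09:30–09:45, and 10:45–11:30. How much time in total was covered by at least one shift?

2 h

Merged: 08:45–10:00, 10:45–11:30.
Lengths: 1 h 15 min + 45 min = 2 h.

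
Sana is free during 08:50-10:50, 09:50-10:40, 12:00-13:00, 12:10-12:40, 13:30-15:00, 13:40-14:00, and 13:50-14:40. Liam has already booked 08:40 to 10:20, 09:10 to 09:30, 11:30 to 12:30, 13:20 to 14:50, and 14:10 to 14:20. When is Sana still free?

First set merges to 08:50-10:50, 12:00-13:00, 13:30-15:00.
Second set merges to 08:40-10:20, 11:30-12:30, 13:20-14:50.
08:50-10:50 \ B = 10:20-10:50.
12:00-13:00 \ B = 12:30-13:00.
13:30-15:00 \ B = 14:50-15:00.

10:20-10:50, 12:30-13:00, 14:50-15:00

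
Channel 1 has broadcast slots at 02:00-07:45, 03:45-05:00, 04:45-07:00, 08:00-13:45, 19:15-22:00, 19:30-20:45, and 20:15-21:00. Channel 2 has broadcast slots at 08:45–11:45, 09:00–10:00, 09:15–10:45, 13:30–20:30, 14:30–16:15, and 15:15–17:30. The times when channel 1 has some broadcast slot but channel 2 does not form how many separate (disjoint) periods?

First set merges to 02:00–07:45, 08:00–13:45, 19:15–22:00.
Second set merges to 08:45–11:45, 13:30–20:30.
A \ B = 02:00–07:45, 08:00–08:45, 11:45–13:30, 20:30–22:00.
That is 4 disjoint pieces.

4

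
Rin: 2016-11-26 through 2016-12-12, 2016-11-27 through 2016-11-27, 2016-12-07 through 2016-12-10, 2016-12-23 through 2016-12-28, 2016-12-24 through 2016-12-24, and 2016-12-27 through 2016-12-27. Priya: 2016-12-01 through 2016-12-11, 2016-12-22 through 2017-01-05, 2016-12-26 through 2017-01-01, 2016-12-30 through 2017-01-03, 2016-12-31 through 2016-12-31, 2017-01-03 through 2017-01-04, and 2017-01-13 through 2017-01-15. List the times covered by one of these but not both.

Merge the first list: 2016-11-26 through 2016-12-12, 2016-12-23 through 2016-12-28.
Merge the second list: 2016-12-01 through 2016-12-11, 2016-12-22 through 2017-01-05, 2017-01-13 through 2017-01-15.
Only in the first: 2016-11-26 through 2016-11-30, 2016-12-12 through 2016-12-12.
Only in the second: 2016-12-22 through 2016-12-22, 2016-12-29 through 2017-01-05, 2017-01-13 through 2017-01-15.
Together these are the periods covered by exactly one.

2016-11-26 through 2016-11-30, 2016-12-12 through 2016-12-12, 2016-12-22 through 2016-12-22, 2016-12-29 through 2017-01-05, 2017-01-13 through 2017-01-15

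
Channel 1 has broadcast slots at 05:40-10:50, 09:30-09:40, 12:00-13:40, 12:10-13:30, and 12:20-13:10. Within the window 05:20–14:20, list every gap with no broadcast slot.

After merging, the occupied span is 05:40-10:50, 12:00-13:40.
Gaps within 05:20-14:20: 05:20-05:40, 10:50-12:00, 13:40-14:20.

05:20-05:40, 10:50-12:00, 13:40-14:20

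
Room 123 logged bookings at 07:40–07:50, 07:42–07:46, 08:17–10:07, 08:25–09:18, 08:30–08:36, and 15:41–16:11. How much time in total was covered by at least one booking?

Merged: 07:40–07:50, 08:17–10:07, 15:41–16:11.
Lengths: 10 min + 1 h 50 min + 30 min = 2 h 30 min.

2 h 30 min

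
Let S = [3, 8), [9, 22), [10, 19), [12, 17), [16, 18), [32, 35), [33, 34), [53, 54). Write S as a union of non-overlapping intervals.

[3, 8) ∪ [9, 22) ∪ [32, 35) ∪ [53, 54)

[9, 22) is disjoint → start new block.
[10, 19) overlaps/touches [9, 22) → extend to [9, 22).
[12, 17) overlaps/touches [9, 22) → extend to [9, 22).
[16, 18) overlaps/touches [9, 22) → extend to [9, 22).
[32, 35) is disjoint → start new block.
[33, 34) overlaps/touches [32, 35) → extend to [32, 35).
[53, 54) is disjoint → start new block.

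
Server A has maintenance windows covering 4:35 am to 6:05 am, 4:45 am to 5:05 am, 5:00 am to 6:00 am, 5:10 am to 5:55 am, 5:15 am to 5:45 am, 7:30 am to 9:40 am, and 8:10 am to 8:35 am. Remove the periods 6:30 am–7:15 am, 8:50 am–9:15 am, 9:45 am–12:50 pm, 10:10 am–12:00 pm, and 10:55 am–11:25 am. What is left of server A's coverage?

4:35 am-6:05 am, 7:30 am-8:50 am, 9:15 am-9:40 am

First set merges to 4:35 am-6:05 am, 7:30 am-9:40 am.
Second set merges to 6:30 am-7:15 am, 8:50 am-9:15 am, 9:45 am-12:50 pm.
4:35 am-6:05 am is untouched.
7:30 am-9:40 am with B removed leaves 7:30 am-8:50 am, 9:15 am-9:40 am.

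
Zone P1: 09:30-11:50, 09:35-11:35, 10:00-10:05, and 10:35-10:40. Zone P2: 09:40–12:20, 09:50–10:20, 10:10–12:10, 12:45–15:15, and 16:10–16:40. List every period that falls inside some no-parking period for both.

Merge the first list: 09:30–11:50.
Merge the second list: 09:40–12:20, 12:45–15:15, 16:10–16:40.
09:30–11:50 overlaps B on 09:40–11:50.

09:40–11:50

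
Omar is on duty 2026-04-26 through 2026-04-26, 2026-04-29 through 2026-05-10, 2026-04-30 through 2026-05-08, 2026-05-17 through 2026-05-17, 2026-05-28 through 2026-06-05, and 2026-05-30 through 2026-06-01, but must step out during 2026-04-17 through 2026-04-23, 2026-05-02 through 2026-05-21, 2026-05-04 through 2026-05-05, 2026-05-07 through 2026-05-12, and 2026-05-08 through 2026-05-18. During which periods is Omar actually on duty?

A, merged: 2026-04-26 through 2026-04-26, 2026-04-29 through 2026-05-10, 2026-05-17 through 2026-05-17, 2026-05-28 through 2026-06-05.
B, merged: 2026-04-17 through 2026-04-23, 2026-05-02 through 2026-05-21.
2026-04-26 through 2026-04-26: no B overlap → unchanged.
2026-04-29 through 2026-05-10 minus B → 2026-04-29 through 2026-05-01.
2026-05-17 through 2026-05-17: fully covered by B → removed.
2026-05-28 through 2026-06-05: no B overlap → unchanged.

2026-04-26 through 2026-04-26, 2026-04-29 through 2026-05-01, 2026-05-28 through 2026-06-05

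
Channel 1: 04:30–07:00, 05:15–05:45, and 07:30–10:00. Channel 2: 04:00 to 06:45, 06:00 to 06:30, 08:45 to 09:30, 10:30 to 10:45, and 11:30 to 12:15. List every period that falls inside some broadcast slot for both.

04:30–06:45, 08:45–09:30

First set merges to 04:30–07:00, 07:30–10:00.
Second set merges to 04:00–06:45, 08:45–09:30, 10:30–10:45, 11:30–12:15.
04:30–07:00 meets the second set on 04:30–06:45.
07:30–10:00 meets the second set on 08:45–09:30.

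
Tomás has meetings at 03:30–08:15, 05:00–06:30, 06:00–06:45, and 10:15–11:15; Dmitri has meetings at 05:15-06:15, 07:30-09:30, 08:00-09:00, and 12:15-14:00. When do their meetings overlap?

A, merged: 03:30–08:15, 10:15–11:15.
B, merged: 05:15–06:15, 07:30–09:30, 12:15–14:00.
03:30–08:15 meets the second set on 05:15–06:15, 07:30–08:15.
10:15–11:15: no overlap with the second set.

05:15–06:15, 07:30–08:15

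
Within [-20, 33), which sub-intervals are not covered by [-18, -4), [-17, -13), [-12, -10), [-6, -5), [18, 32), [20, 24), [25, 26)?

[-20, -18) ∪ [-4, 18) ∪ [32, 33)

After merging, the occupied span is [-18, -4), [18, 32).
Gaps within [-20, 33): [-20, -18), [-4, 18), [32, 33).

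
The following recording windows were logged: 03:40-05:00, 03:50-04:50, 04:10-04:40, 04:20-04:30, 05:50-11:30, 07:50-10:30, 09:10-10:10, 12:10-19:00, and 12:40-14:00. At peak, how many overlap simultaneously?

4

At 04:20, 4 of the intervals are simultaneously active.
No point has more.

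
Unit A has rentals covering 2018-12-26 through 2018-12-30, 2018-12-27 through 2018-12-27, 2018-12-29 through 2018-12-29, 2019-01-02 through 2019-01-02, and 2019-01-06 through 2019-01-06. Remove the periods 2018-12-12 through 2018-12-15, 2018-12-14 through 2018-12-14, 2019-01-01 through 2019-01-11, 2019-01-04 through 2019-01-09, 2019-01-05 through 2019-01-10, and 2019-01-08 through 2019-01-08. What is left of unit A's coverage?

First set merges to 2018-12-26 through 2018-12-30, 2019-01-02 through 2019-01-02, 2019-01-06 through 2019-01-06.
Second set merges to 2018-12-12 through 2018-12-15, 2019-01-01 through 2019-01-11.
2018-12-26 through 2018-12-30 is untouched.
2019-01-02 through 2019-01-02 lies entirely inside B → drops out.
2019-01-06 through 2019-01-06 lies entirely inside B → drops out.

2018-12-26 through 2018-12-30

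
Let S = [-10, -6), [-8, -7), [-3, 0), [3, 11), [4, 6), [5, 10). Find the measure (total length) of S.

Merged: [-10, -6), [-3, 0), [3, 11).
Lengths: 4 + 3 + 8 = 15.

15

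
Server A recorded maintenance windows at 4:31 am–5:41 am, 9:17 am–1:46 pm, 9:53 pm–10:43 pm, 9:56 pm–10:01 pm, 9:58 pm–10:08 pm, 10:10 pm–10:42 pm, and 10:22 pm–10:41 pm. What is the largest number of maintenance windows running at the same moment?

At 9:58 pm, 3 of the intervals are simultaneously active.
No point has more.

3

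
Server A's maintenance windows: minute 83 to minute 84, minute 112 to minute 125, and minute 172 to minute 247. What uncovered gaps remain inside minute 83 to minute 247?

After merging, the occupied span is minute 83 to minute 84, minute 112 to minute 125, minute 172 to minute 247.
Complement within minute 83 to minute 247: minute 84 to minute 112, minute 125 to minute 172.

minute 84 to minute 112, minute 125 to minute 172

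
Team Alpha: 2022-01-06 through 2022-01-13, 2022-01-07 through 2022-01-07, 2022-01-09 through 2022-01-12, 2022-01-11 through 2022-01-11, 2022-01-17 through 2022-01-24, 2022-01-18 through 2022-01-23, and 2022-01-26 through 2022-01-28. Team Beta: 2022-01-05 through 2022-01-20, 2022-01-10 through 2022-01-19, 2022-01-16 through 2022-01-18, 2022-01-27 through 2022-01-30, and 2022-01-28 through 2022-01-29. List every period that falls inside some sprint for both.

2022-01-06 through 2022-01-13, 2022-01-17 through 2022-01-20, 2022-01-27 through 2022-01-28

Merge the first list: 2022-01-06 through 2022-01-13, 2022-01-17 through 2022-01-24, 2022-01-26 through 2022-01-28.
Merge the second list: 2022-01-05 through 2022-01-20, 2022-01-27 through 2022-01-30.
2022-01-06 through 2022-01-13 meets the second set on 2022-01-06 through 2022-01-13.
2022-01-17 through 2022-01-24 meets the second set on 2022-01-17 through 2022-01-20.
2022-01-26 through 2022-01-28 meets the second set on 2022-01-27 through 2022-01-28.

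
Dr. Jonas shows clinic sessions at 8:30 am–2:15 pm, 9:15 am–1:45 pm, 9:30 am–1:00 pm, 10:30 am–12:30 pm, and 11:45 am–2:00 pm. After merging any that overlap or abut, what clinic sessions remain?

9:15 am–1:45 pm overlaps/touches 8:30 am–2:15 pm → extend to 8:30 am–2:15 pm.
9:30 am–1:00 pm overlaps/touches 8:30 am–2:15 pm → extend to 8:30 am–2:15 pm.
10:30 am–12:30 pm overlaps/touches 8:30 am–2:15 pm → extend to 8:30 am–2:15 pm.
11:45 am–2:00 pm overlaps/touches 8:30 am–2:15 pm → extend to 8:30 am–2:15 pm.

8:30 am–2:15 pm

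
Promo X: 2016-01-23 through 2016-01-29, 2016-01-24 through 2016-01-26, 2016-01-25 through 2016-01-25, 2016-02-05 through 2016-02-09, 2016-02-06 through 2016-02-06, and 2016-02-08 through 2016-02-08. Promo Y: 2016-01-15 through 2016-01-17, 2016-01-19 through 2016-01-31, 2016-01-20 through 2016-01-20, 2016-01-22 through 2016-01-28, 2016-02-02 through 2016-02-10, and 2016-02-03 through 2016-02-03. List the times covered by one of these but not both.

2016-01-15 through 2016-01-17, 2016-01-19 through 2016-01-22, 2016-01-30 through 2016-01-31, 2016-02-02 through 2016-02-04, 2016-02-10 through 2016-02-10

A, merged: 2016-01-23 through 2016-01-29, 2016-02-05 through 2016-02-09.
B, merged: 2016-01-15 through 2016-01-17, 2016-01-19 through 2016-01-31, 2016-02-02 through 2016-02-10.
A \ B = none.
B \ A = 2016-01-15 through 2016-01-17, 2016-01-19 through 2016-01-22, 2016-01-30 through 2016-01-31, 2016-02-02 through 2016-02-04, 2016-02-10 through 2016-02-10.
Union of the two gives the symmetric difference.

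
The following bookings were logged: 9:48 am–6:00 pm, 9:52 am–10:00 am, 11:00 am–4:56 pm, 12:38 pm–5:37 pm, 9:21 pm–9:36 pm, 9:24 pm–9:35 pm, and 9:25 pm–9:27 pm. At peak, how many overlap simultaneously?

3

Walk the sorted start/end points keeping a running depth.
The depth first hits 3 at 12:38 pm.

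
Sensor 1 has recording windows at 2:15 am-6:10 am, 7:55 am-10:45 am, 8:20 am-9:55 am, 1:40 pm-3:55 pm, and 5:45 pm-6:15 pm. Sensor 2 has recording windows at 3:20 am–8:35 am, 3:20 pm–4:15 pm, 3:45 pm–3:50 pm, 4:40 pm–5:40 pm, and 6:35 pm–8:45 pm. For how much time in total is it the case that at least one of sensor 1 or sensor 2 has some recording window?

14 h 45 min

A, merged: 2:15 am–6:10 am, 7:55 am–10:45 am, 1:40 pm–3:55 pm, 5:45 pm–6:15 pm.
B, merged: 3:20 am–8:35 am, 3:20 pm–4:15 pm, 4:40 pm–5:40 pm, 6:35 pm–8:45 pm.
A ∪ B = 2:15 am–10:45 am, 1:40 pm–4:15 pm, 4:40 pm–5:40 pm, 5:45 pm–6:15 pm, 6:35 pm–8:45 pm.
Total: 8 h 30 min + 2 h 35 min + 1 h + 30 min + 2 h 10 min = 14 h 45 min.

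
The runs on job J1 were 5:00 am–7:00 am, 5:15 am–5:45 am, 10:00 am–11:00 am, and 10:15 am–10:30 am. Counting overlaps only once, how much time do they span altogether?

Merged: 5:00 am–7:00 am, 10:00 am–11:00 am.
Lengths: 2 h + 1 h = 3 h.

3 h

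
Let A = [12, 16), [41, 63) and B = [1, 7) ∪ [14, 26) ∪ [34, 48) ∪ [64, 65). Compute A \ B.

[12, 14) ∪ [48, 63)

[12, 16) \ B = [12, 14).
[41, 63) \ B = [48, 63).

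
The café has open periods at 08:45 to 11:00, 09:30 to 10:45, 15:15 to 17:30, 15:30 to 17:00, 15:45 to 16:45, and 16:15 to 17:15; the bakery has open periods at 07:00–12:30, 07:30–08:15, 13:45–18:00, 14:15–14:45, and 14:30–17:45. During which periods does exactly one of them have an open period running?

Merge the first list: 08:45–11:00, 15:15–17:30.
Merge the second list: 07:00–12:30, 13:45–18:00.
A \ B = none.
B \ A = 07:00–08:45, 11:00–12:30, 13:45–15:15, 17:30–18:00.
Union of the two gives the symmetric difference.

07:00–08:45, 11:00–12:30, 13:45–15:15, 17:30–18:00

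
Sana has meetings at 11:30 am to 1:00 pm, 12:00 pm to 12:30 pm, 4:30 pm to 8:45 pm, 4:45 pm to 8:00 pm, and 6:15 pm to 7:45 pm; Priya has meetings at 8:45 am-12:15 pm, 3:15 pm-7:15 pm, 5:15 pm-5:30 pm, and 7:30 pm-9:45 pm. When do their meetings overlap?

11:30 am–12:15 pm, 4:30 pm–7:15 pm, 7:30 pm–8:45 pm

A, merged: 11:30 am–1:00 pm, 4:30 pm–8:45 pm.
B, merged: 8:45 am–12:15 pm, 3:15 pm–7:15 pm, 7:30 pm–9:45 pm.
11:30 am–1:00 pm ∩ B → 11:30 am–12:15 pm.
4:30 pm–8:45 pm ∩ B → 4:30 pm–7:15 pm, 7:30 pm–8:45 pm.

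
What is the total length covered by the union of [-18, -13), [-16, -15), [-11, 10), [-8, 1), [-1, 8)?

Merged: [-18, -13), [-11, 10).
Lengths: 5 + 21 = 26.

26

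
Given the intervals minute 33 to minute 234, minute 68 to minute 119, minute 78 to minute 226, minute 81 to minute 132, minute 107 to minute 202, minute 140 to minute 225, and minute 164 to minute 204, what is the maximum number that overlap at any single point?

Walk the sorted start/end points keeping a running depth.
The depth first hits 5 at minute 107.

5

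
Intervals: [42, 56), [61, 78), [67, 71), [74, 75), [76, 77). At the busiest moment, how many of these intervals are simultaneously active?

2

Walk the sorted start/end points keeping a running depth.
The depth first hits 2 at 67.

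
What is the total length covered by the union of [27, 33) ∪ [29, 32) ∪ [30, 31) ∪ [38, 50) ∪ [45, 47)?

18

Merged: [27, 33), [38, 50).
Lengths: 6 + 12 = 18.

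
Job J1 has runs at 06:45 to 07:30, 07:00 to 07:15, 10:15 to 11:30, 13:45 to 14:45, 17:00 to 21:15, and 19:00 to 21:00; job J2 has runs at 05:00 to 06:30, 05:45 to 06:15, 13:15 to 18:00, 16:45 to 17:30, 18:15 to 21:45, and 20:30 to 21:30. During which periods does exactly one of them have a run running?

A, merged: 06:45–07:30, 10:15–11:30, 13:45–14:45, 17:00–21:15.
B, merged: 05:00–06:30, 13:15–18:00, 18:15–21:45.
A but not B: 06:45–07:30, 10:15–11:30, 18:00–18:15.
B but not A: 05:00–06:30, 13:15–13:45, 14:45–17:00, 21:15–21:45.
Combining gives A △ B.

05:00–06:30, 06:45–07:30, 10:15–11:30, 13:15–13:45, 14:45–17:00, 18:00–18:15, 21:15–21:45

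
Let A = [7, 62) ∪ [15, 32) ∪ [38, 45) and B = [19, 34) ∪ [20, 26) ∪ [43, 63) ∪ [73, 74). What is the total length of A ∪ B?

57

Merge the first list: [7, 62).
Merge the second list: [19, 34), [43, 63), [73, 74).
A ∪ B = [7, 63), [73, 74).
Total: 56 + 1 = 57.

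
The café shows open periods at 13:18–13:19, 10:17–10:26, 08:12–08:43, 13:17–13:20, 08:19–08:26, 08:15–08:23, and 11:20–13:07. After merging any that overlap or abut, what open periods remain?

Sort by start: 08:12–08:43, 08:15–08:23, 08:19–08:26, 10:17–10:26, 11:20–13:07, 13:17–13:20, 13:18–13:19.
08:15–08:23 overlaps/touches 08:12–08:43 → extend to 08:12–08:43.
08:19–08:26 overlaps/touches 08:12–08:43 → extend to 08:12–08:43.
10:17–10:26 is disjoint → start new block.
11:20–13:07 is disjoint → start new block.
13:17–13:20 is disjoint → start new block.
13:18–13:19 overlaps/touches 13:17–13:20 → extend to 13:17–13:20.

08:12–08:43, 10:17–10:26, 11:20–13:07, 13:17–13:20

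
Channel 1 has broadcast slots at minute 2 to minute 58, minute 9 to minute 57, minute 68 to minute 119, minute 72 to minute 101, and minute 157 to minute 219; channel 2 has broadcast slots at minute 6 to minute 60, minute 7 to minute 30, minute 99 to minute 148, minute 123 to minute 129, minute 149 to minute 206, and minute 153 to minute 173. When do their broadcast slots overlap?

minute 6 to minute 58, minute 99 to minute 119, minute 157 to minute 206

First set merges to minute 2 to minute 58, minute 68 to minute 119, minute 157 to minute 219.
Second set merges to minute 6 to minute 60, minute 99 to minute 148, minute 149 to minute 206.
minute 2 to minute 58 overlaps B on minute 6 to minute 58.
minute 68 to minute 119 overlaps B on minute 99 to minute 119.
minute 157 to minute 219 overlaps B on minute 157 to minute 206.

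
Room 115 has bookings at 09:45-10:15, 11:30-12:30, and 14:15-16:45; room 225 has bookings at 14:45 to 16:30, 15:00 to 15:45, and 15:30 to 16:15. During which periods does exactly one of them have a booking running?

09:45-10:15, 11:30-12:30, 14:15-14:45, 16:30-16:45

Second set merges to 14:45-16:30.
A but not B: 09:45-10:15, 11:30-12:30, 14:15-14:45, 16:30-16:45.
B but not A: none.
Combining gives A △ B.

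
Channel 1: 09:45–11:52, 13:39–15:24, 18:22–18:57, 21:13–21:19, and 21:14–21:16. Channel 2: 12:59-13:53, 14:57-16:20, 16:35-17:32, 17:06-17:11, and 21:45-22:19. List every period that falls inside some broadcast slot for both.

A, merged: 09:45–11:52, 13:39–15:24, 18:22–18:57, 21:13–21:19.
B, merged: 12:59–13:53, 14:57–16:20, 16:35–17:32, 21:45–22:19.
09:45–11:52 falls entirely outside B.
13:39–15:24 overlaps B on 13:39–13:53, 14:57–15:24.
18:22–18:57 falls entirely outside B.
21:13–21:19 falls entirely outside B.

13:39–13:53, 14:57–15:24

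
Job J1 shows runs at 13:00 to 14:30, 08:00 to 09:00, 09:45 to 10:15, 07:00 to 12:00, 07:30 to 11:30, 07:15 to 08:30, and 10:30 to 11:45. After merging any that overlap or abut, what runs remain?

07:00-12:00, 13:00-14:30

Sort by start: 07:00-12:00, 07:15-08:30, 07:30-11:30, 08:00-09:00, 09:45-10:15, 10:30-11:45, 13:00-14:30.
07:15-08:30 overlaps/touches 07:00-12:00 → extend to 07:00-12:00.
07:30-11:30 overlaps/touches 07:00-12:00 → extend to 07:00-12:00.
08:00-09:00 overlaps/touches 07:00-12:00 → extend to 07:00-12:00.
09:45-10:15 overlaps/touches 07:00-12:00 → extend to 07:00-12:00.
10:30-11:45 overlaps/touches 07:00-12:00 → extend to 07:00-12:00.
13:00-14:30 is disjoint → start new block.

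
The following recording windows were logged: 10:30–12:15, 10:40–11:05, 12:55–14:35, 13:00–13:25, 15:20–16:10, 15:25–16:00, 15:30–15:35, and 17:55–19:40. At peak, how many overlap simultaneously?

3

Sweep endpoints in order; track running count of active intervals.
Peak of 3 reached at 15:30.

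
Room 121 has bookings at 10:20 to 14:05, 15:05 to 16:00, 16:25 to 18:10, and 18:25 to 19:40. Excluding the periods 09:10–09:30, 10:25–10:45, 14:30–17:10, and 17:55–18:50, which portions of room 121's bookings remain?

10:20-10:25, 10:45-14:05, 17:10-17:55, 18:50-19:40

10:20-14:05 minus B → 10:20-10:25, 10:45-14:05.
15:05-16:00: fully covered by B → removed.
16:25-18:10 minus B → 17:10-17:55.
18:25-19:40 minus B → 18:50-19:40.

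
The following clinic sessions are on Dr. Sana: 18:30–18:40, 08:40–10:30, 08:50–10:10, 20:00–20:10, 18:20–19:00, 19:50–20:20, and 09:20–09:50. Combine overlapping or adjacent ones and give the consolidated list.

Sort by start: 08:40–10:30, 08:50–10:10, 09:20–09:50, 18:20–19:00, 18:30–18:40, 19:50–20:20, 20:00–20:10.
08:50–10:10 overlaps/touches 08:40–10:30 → extend to 08:40–10:30.
09:20–09:50 overlaps/touches 08:40–10:30 → extend to 08:40–10:30.
18:20–19:00 is disjoint → start new block.
18:30–18:40 overlaps/touches 18:20–19:00 → extend to 18:20–19:00.
19:50–20:20 is disjoint → start new block.
20:00–20:10 overlaps/touches 19:50–20:20 → extend to 19:50–20:20.

08:40–10:30, 18:20–19:00, 19:50–20:20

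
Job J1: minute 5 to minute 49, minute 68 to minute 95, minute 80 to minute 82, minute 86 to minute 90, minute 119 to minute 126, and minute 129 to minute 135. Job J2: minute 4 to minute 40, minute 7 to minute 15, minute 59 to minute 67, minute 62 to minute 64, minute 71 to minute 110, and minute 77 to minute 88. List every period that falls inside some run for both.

Merge the first list: minute 5 to minute 49, minute 68 to minute 95, minute 119 to minute 126, minute 129 to minute 135.
Merge the second list: minute 4 to minute 40, minute 59 to minute 67, minute 71 to minute 110.
minute 5 to minute 49 overlaps B on minute 5 to minute 40.
minute 68 to minute 95 overlaps B on minute 71 to minute 95.
minute 119 to minute 126 falls entirely outside B.
minute 129 to minute 135 falls entirely outside B.

minute 5 to minute 40, minute 71 to minute 95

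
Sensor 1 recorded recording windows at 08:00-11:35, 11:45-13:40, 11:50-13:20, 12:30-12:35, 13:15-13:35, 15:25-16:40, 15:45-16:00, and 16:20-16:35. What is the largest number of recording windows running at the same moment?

Walk the sorted start/end points keeping a running depth.
The depth first hits 3 at 12:30.

3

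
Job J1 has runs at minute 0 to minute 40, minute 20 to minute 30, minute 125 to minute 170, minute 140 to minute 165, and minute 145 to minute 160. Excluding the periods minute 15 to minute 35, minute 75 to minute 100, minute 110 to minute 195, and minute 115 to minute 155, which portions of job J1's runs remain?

minute 0 to minute 15, minute 35 to minute 40

Merge the first list: minute 0 to minute 40, minute 125 to minute 170.
Merge the second list: minute 15 to minute 35, minute 75 to minute 100, minute 110 to minute 195.
minute 0 to minute 40 minus B → minute 0 to minute 15, minute 35 to minute 40.
minute 125 to minute 170: fully covered by B → removed.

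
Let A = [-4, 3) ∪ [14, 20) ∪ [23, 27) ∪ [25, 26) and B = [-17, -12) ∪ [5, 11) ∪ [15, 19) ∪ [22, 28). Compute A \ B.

First set merges to [-4, 3), [14, 20), [23, 27).
[-4, 3) is untouched.
[14, 20) with B removed leaves [14, 15), [19, 20).
[23, 27) lies entirely inside B → drops out.

[-4, 3) ∪ [14, 15) ∪ [19, 20)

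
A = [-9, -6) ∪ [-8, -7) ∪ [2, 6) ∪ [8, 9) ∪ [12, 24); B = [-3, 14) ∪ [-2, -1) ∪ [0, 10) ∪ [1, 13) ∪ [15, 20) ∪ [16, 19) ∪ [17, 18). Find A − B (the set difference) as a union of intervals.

[-9, -6) ∪ [14, 15) ∪ [20, 24)

Merge the first list: [-9, -6), [2, 6), [8, 9), [12, 24).
Merge the second list: [-3, 14), [15, 20).
[-9, -6): no B overlap → unchanged.
[2, 6): fully covered by B → removed.
[8, 9): fully covered by B → removed.
[12, 24) minus B → [14, 15), [20, 24).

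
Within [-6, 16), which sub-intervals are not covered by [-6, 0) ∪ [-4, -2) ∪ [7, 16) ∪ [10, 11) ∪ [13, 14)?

[0, 7)

After merging, the occupied span is [-6, 0), [7, 16).
Gaps within [-6, 16): [0, 7).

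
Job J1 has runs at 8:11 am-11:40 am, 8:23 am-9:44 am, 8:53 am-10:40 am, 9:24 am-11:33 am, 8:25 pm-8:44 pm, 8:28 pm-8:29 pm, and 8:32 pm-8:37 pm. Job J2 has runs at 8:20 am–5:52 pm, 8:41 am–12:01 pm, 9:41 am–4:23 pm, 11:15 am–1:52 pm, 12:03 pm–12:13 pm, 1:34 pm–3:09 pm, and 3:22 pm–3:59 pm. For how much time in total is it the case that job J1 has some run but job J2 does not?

First set merges to 8:11 am–11:40 am, 8:25 pm–8:44 pm.
Second set merges to 8:20 am–5:52 pm.
A \ B = 8:11 am–8:20 am, 8:25 pm–8:44 pm.
Total: 9 min + 19 min = 28 min.

28 min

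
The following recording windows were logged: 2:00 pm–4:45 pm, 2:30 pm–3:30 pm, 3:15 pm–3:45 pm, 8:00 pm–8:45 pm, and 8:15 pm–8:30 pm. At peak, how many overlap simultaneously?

3

Walk the sorted start/end points keeping a running depth.
The depth first hits 3 at 3:15 pm.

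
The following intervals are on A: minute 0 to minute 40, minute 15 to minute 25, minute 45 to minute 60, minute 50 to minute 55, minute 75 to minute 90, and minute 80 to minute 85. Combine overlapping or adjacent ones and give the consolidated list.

minute 0 to minute 40, minute 45 to minute 60, minute 75 to minute 90

minute 15 to minute 25 overlaps/touches minute 0 to minute 40 → extend to minute 0 to minute 40.
minute 45 to minute 60 is disjoint → start new block.
minute 50 to minute 55 overlaps/touches minute 45 to minute 60 → extend to minute 45 to minute 60.
minute 75 to minute 90 is disjoint → start new block.
minute 80 to minute 85 overlaps/touches minute 75 to minute 90 → extend to minute 75 to minute 90.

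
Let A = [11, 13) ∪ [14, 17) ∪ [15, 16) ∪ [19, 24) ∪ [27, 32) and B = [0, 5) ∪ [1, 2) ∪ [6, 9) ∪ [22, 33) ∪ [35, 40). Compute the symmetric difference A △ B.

A, merged: [11, 13), [14, 17), [19, 24), [27, 32).
B, merged: [0, 5), [6, 9), [22, 33), [35, 40).
A but not B: [11, 13), [14, 17), [19, 22).
B but not A: [0, 5), [6, 9), [24, 27), [32, 33), [35, 40).
Combining gives A △ B.

[0, 5) ∪ [6, 9) ∪ [11, 13) ∪ [14, 17) ∪ [19, 22) ∪ [24, 27) ∪ [32, 33) ∪ [35, 40)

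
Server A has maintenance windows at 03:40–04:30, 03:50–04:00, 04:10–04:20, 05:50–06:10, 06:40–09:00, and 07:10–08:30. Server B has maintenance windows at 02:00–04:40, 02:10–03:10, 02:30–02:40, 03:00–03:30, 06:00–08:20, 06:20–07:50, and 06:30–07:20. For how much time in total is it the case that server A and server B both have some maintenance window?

2 h 40 min

First set merges to 03:40–04:30, 05:50–06:10, 06:40–09:00.
Second set merges to 02:00–04:40, 06:00–08:20.
A ∩ B = 03:40–04:30, 06:00–06:10, 06:40–08:20.
Total: 50 min + 10 min + 1 h 40 min = 2 h 40 min.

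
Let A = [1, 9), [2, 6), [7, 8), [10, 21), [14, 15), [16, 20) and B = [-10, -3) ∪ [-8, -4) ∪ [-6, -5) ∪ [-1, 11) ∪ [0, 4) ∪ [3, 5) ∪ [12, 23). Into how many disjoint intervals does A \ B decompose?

A, merged: [1, 9), [10, 21).
B, merged: [-10, -3), [-1, 11), [12, 23).
A \ B = [11, 12).
That is 1 disjoint piece.

1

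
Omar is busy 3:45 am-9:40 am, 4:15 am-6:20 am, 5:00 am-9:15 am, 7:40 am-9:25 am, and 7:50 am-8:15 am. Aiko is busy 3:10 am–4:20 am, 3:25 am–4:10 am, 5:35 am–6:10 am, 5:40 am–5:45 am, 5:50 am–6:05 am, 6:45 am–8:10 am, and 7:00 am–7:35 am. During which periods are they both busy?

3:45 am-4:20 am, 5:35 am-6:10 am, 6:45 am-8:10 am

A, merged: 3:45 am-9:40 am.
B, merged: 3:10 am-4:20 am, 5:35 am-6:10 am, 6:45 am-8:10 am.
3:45 am-9:40 am ∩ B → 3:45 am-4:20 am, 5:35 am-6:10 am, 6:45 am-8:10 am.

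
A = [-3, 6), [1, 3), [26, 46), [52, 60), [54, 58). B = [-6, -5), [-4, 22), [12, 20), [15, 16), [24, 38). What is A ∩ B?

[-3, 6) ∪ [26, 38)

Merge the first list: [-3, 6), [26, 46), [52, 60).
Merge the second list: [-6, -5), [-4, 22), [24, 38).
[-3, 6) overlaps B on [-3, 6).
[26, 46) overlaps B on [26, 38).
[52, 60) falls entirely outside B.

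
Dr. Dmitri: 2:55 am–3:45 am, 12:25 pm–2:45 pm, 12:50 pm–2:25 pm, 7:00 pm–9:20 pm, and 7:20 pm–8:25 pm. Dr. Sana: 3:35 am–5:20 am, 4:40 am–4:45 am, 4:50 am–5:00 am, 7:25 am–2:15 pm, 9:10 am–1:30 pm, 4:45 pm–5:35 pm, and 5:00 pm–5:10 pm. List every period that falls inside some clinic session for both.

3:35 am–3:45 am, 12:25 pm–2:15 pm

A, merged: 2:55 am–3:45 am, 12:25 pm–2:45 pm, 7:00 pm–9:20 pm.
B, merged: 3:35 am–5:20 am, 7:25 am–2:15 pm, 4:45 pm–5:35 pm.
2:55 am–3:45 am overlaps B on 3:35 am–3:45 am.
12:25 pm–2:45 pm overlaps B on 12:25 pm–2:15 pm.
7:00 pm–9:20 pm falls entirely outside B.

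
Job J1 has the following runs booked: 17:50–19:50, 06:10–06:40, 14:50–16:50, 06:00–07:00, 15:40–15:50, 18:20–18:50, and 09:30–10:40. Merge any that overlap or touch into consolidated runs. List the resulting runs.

Sort by start: 06:00–07:00, 06:10–06:40, 09:30–10:40, 14:50–16:50, 15:40–15:50, 17:50–19:50, 18:20–18:50.
06:10–06:40 overlaps/touches 06:00–07:00 → extend to 06:00–07:00.
09:30–10:40 is disjoint → start new block.
14:50–16:50 is disjoint → start new block.
15:40–15:50 overlaps/touches 14:50–16:50 → extend to 14:50–16:50.
17:50–19:50 is disjoint → start new block.
18:20–18:50 overlaps/touches 17:50–19:50 → extend to 17:50–19:50.

06:00–07:00, 09:30–10:40, 14:50–16:50, 17:50–19:50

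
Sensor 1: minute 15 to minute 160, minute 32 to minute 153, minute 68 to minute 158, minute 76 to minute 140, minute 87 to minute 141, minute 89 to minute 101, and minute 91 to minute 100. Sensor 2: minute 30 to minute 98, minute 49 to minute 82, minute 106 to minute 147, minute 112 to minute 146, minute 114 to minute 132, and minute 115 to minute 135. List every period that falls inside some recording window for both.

minute 30 to minute 98, minute 106 to minute 147

First set merges to minute 15 to minute 160.
Second set merges to minute 30 to minute 98, minute 106 to minute 147.
minute 15 to minute 160 ∩ B → minute 30 to minute 98, minute 106 to minute 147.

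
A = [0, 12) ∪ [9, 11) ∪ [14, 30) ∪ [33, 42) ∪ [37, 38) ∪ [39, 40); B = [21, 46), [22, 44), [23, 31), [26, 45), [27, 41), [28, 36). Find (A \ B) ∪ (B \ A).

[0, 12) ∪ [14, 21) ∪ [30, 33) ∪ [42, 46)

First set merges to [0, 12), [14, 30), [33, 42).
Second set merges to [21, 46).
A \ B = [0, 12), [14, 21).
B \ A = [30, 33), [42, 46).
Union of the two gives the symmetric difference.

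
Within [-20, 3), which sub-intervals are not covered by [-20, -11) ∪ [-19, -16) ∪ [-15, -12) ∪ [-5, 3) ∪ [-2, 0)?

The merged coverage is [-20, -11), [-5, 3).
Complement within [-20, 3): [-11, -5).

[-11, -5)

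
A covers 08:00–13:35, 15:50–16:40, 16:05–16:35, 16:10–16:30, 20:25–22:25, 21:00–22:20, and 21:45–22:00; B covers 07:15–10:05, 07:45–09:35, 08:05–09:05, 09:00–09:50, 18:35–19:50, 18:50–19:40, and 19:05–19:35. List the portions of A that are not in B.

Merge the first list: 08:00–13:35, 15:50–16:40, 20:25–22:25.
Merge the second list: 07:15–10:05, 18:35–19:50.
08:00–13:35 minus B → 10:05–13:35.
15:50–16:40: no B overlap → unchanged.
20:25–22:25: no B overlap → unchanged.

10:05–13:35, 15:50–16:40, 20:25–22:25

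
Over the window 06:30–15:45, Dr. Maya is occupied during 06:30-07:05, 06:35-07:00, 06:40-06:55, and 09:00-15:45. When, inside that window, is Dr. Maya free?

The merged coverage is 06:30–07:05, 09:00–15:45.
Gaps within 06:30–15:45: 07:05–09:00.

07:05–09:00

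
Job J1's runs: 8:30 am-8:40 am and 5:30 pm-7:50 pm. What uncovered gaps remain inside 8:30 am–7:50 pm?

8:40 am–5:30 pm

After merging, the occupied span is 8:30 am–8:40 am, 5:30 pm–7:50 pm.
Uncovered inside 8:30 am–7:50 pm: 8:40 am–5:30 pm.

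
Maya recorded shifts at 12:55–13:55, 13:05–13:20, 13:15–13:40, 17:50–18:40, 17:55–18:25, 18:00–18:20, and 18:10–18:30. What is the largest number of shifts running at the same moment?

Sweep endpoints in order; track running count of active intervals.
Peak of 4 reached at 18:10.

4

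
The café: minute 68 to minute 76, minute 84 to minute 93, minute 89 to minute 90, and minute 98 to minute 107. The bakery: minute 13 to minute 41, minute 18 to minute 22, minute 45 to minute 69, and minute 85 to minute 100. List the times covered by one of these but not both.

minute 13 to minute 41, minute 45 to minute 68, minute 69 to minute 76, minute 84 to minute 85, minute 93 to minute 98, minute 100 to minute 107

Merge the first list: minute 68 to minute 76, minute 84 to minute 93, minute 98 to minute 107.
Merge the second list: minute 13 to minute 41, minute 45 to minute 69, minute 85 to minute 100.
A but not B: minute 69 to minute 76, minute 84 to minute 85, minute 100 to minute 107.
B but not A: minute 13 to minute 41, minute 45 to minute 68, minute 93 to minute 98.
Combining gives A △ B.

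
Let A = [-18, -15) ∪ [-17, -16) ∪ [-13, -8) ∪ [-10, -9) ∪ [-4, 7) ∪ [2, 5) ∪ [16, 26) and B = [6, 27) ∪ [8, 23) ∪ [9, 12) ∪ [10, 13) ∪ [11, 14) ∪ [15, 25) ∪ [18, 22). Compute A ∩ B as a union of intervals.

First set merges to [-18, -15), [-13, -8), [-4, 7), [16, 26).
Second set merges to [6, 27).
[-18, -15) meets no B interval.
[-13, -8) meets no B interval.
[-4, 7) ∩ B → [6, 7).
[16, 26) ∩ B → [16, 26).

[6, 7) ∪ [16, 26)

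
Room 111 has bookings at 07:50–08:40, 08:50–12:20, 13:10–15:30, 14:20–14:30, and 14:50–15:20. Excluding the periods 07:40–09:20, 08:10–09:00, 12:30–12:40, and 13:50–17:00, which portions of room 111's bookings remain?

A, merged: 07:50-08:40, 08:50-12:20, 13:10-15:30.
B, merged: 07:40-09:20, 12:30-12:40, 13:50-17:00.
07:50-08:40: entirely removed.
08:50-12:20 \ B = 09:20-12:20.
13:10-15:30 \ B = 13:10-13:50.

09:20-12:20, 13:10-13:50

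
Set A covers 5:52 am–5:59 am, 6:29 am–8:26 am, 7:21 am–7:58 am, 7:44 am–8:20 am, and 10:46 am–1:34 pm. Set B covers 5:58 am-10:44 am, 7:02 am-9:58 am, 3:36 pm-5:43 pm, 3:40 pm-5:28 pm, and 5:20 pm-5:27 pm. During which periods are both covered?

5:58 am–5:59 am, 6:29 am–8:26 am

A, merged: 5:52 am–5:59 am, 6:29 am–8:26 am, 10:46 am–1:34 pm.
B, merged: 5:58 am–10:44 am, 3:36 pm–5:43 pm.
5:52 am–5:59 am overlaps B on 5:58 am–5:59 am.
6:29 am–8:26 am overlaps B on 6:29 am–8:26 am.
10:46 am–1:34 pm falls entirely outside B.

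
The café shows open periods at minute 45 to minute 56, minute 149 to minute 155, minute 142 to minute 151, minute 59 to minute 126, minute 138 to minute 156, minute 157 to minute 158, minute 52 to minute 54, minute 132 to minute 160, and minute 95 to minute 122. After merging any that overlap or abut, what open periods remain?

Sort by start: minute 45 to minute 56, minute 52 to minute 54, minute 59 to minute 126, minute 95 to minute 122, minute 132 to minute 160, minute 138 to minute 156, minute 142 to minute 151, minute 149 to minute 155, minute 157 to minute 158.
minute 52 to minute 54 overlaps/touches minute 45 to minute 56 → extend to minute 45 to minute 56.
minute 59 to minute 126 is disjoint → start new block.
minute 95 to minute 122 overlaps/touches minute 59 to minute 126 → extend to minute 59 to minute 126.
minute 132 to minute 160 is disjoint → start new block.
minute 138 to minute 156 overlaps/touches minute 132 to minute 160 → extend to minute 132 to minute 160.
minute 142 to minute 151 overlaps/touches minute 132 to minute 160 → extend to minute 132 to minute 160.
minute 149 to minute 155 overlaps/touches minute 132 to minute 160 → extend to minute 132 to minute 160.
minute 157 to minute 158 overlaps/touches minute 132 to minute 160 → extend to minute 132 to minute 160.

minute 45 to minute 56, minute 59 to minute 126, minute 132 to minute 160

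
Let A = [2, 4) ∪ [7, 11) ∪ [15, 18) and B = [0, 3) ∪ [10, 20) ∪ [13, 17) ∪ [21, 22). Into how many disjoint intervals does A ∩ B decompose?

3

B, merged: [0, 3), [10, 20), [21, 22).
A ∩ B = [2, 3), [10, 11), [15, 18).
That is 3 disjoint pieces.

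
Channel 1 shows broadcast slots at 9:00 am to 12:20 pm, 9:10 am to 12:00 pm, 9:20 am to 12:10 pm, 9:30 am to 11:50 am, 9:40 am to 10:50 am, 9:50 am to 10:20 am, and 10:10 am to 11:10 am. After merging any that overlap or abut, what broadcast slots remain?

9:10 am-12:00 pm overlaps/touches 9:00 am-12:20 pm → extend to 9:00 am-12:20 pm.
9:20 am-12:10 pm overlaps/touches 9:00 am-12:20 pm → extend to 9:00 am-12:20 pm.
9:30 am-11:50 am overlaps/touches 9:00 am-12:20 pm → extend to 9:00 am-12:20 pm.
9:40 am-10:50 am overlaps/touches 9:00 am-12:20 pm → extend to 9:00 am-12:20 pm.
9:50 am-10:20 am overlaps/touches 9:00 am-12:20 pm → extend to 9:00 am-12:20 pm.
10:10 am-11:10 am overlaps/touches 9:00 am-12:20 pm → extend to 9:00 am-12:20 pm.

9:00 am-12:20 pm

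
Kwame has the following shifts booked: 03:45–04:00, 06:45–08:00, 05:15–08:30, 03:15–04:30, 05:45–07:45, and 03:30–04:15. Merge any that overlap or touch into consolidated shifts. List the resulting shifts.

03:15–04:30, 05:15–08:30

Sort by start: 03:15–04:30, 03:30–04:15, 03:45–04:00, 05:15–08:30, 05:45–07:45, 06:45–08:00.
03:30–04:15 overlaps/touches 03:15–04:30 → extend to 03:15–04:30.
03:45–04:00 overlaps/touches 03:15–04:30 → extend to 03:15–04:30.
05:15–08:30 is disjoint → start new block.
05:45–07:45 overlaps/touches 05:15–08:30 → extend to 05:15–08:30.
06:45–08:00 overlaps/touches 05:15–08:30 → extend to 05:15–08:30.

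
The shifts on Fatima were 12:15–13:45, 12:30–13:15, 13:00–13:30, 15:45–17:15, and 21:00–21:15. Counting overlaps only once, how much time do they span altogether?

Merged: 12:15–13:45, 15:45–17:15, 21:00–21:15.
Lengths: 1 h 30 min + 1 h 30 min + 15 min = 3 h 15 min.

3 h 15 min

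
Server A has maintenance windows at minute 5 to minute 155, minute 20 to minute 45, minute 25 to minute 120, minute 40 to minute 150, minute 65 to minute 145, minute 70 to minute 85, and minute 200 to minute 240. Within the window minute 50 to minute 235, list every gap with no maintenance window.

minute 155 to minute 200

Covered (merged): minute 5 to minute 155, minute 200 to minute 240.
Gaps within minute 50 to minute 235: minute 155 to minute 200.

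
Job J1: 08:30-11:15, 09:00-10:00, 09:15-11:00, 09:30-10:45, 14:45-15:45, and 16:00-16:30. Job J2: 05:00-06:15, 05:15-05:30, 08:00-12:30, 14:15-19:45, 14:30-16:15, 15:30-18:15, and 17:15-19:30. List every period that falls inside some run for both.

Merge the first list: 08:30-11:15, 14:45-15:45, 16:00-16:30.
Merge the second list: 05:00-06:15, 08:00-12:30, 14:15-19:45.
08:30-11:15 meets the second set on 08:30-11:15.
14:45-15:45 meets the second set on 14:45-15:45.
16:00-16:30 meets the second set on 16:00-16:30.

08:30-11:15, 14:45-15:45, 16:00-16:30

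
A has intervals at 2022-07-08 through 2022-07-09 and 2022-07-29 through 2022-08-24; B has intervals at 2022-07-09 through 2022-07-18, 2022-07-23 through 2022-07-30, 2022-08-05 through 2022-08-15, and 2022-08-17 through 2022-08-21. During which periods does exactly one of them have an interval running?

2022-07-08 through 2022-07-08, 2022-07-10 through 2022-07-18, 2022-07-23 through 2022-07-28, 2022-07-31 through 2022-08-04, 2022-08-16 through 2022-08-16, 2022-08-22 through 2022-08-24

A but not B: 2022-07-08 through 2022-07-08, 2022-07-31 through 2022-08-04, 2022-08-16 through 2022-08-16, 2022-08-22 through 2022-08-24.
B but not A: 2022-07-10 through 2022-07-18, 2022-07-23 through 2022-07-28.
Combining gives A △ B.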